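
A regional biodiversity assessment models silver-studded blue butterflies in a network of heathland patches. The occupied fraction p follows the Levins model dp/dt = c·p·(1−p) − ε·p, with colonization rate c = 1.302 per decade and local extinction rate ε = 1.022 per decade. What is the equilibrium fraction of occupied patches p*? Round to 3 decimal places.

At equilibrium, colonization balances extinction: c·p*·(1−p*) = ε·p*.
So p* = 1 − ε/c = 1 − 1.022/1.302 = 1 − 0.7849 = 0.2151.

0.215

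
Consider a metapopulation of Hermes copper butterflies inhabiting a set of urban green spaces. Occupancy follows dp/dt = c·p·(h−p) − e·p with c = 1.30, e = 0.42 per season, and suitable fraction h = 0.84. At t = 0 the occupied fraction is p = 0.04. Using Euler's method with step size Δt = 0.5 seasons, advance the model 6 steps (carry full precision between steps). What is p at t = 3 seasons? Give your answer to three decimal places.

0.177

Update rule: p ← p + [c·p·(h−p) − e·p]·Δt with Δt = 0.5.
p: 0.04000 → 0.05240  (Δp = +0.01240)
p: 0.05240 → 0.06822  (Δp = +0.01582)
p: 0.06822 → 0.08812  (Δp = +0.01990)
p: 0.08812 → 0.11268  (Δp = +0.02456)
p: 0.11268 → 0.14229  (Δp = +0.02961)
p: 0.14229 → 0.17694  (Δp = +0.03465)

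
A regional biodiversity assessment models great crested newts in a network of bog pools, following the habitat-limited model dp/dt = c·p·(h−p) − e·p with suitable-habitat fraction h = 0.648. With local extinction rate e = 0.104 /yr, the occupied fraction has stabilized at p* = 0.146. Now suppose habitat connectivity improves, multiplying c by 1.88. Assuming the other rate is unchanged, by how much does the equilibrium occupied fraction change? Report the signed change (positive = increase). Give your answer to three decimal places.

Balance c(h−p*) = e gives c = e/(0.648 − 0.14600) = 0.104/0.50200 = 0.20717.
New p* = 0.648 − e/c = 0.648 − 0.10400/0.38948 = 0.38098.
Δp* = 0.38098 − 0.14600 = +0.23498.

0.235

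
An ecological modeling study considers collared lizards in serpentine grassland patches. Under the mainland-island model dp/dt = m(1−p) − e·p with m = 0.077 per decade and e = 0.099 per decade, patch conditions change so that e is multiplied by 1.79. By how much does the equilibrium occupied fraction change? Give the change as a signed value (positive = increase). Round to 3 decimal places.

-0.135

Before: p* = 0.077/(0.077+0.099) = 0.4375.
After: m = 0.077, e = 0.17721; p* = 0.077/0.2542 = 0.3029.
Δp* = 0.3029 − 0.4375 = -0.1346.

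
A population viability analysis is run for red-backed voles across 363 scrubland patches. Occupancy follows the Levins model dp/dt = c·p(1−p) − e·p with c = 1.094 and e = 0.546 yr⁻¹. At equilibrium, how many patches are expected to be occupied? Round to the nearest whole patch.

182

p* = 1 − e/c = 1 − 0.546/1.094 = 0.5009.
Expected occupied patches = N × p* = 363 × 0.5009 = 181.83 ≈ 182.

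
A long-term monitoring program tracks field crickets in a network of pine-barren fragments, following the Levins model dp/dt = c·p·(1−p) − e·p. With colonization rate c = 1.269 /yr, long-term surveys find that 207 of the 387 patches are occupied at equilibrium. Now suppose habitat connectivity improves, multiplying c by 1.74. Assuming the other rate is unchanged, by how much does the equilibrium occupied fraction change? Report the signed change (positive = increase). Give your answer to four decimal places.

0.1978

Observed p* = 207/387 = 0.53488.
Balance c(1−p*) = e gives e = 1.269×(1 − 0.53488) = 0.59024.
New p* = 1 − e/c = 1 − 0.59024/2.20806 = 0.73269.
Δp* = 0.73269 − 0.53488 = +0.19781.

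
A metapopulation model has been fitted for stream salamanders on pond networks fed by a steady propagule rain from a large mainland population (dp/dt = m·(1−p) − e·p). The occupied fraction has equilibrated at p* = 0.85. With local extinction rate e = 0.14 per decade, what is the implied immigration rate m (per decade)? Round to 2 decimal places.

At equilibrium m(1−p*) = e·p*, so m = e·p*/(1−p*).
m = 0.14 × 0.85 / 0.1500 = 0.1190/0.1500 = 0.7933.

0.79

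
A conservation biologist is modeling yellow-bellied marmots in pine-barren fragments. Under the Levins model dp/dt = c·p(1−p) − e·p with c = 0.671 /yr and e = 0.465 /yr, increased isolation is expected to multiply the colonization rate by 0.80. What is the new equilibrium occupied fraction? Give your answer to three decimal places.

0.134

Before: p* = 1 − 0.465/0.671 = 0.3070.
After the change, c = 0.5368, e = 0.465, so p* = 1 − 0.465/0.5368 = 0.1338.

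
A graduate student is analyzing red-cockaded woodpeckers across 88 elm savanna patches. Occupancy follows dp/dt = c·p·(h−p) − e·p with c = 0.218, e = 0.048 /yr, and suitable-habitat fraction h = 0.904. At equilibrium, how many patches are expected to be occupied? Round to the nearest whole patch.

60

p* = h − e/c = 0.904 − 0.2202 = 0.6838.
Expected occupied patches = N × p* = 88 × 0.6838 = 60.18 ≈ 60.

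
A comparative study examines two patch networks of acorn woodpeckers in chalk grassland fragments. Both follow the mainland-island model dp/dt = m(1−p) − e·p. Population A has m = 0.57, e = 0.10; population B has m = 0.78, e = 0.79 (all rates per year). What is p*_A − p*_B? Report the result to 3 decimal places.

0.354

A: p*_A = m/(m+e) = 0.57/0.6700 = 0.8507.
B: p*_B = 0.78/1.5700 = 0.4968.
p*_A − p*_B = 0.8507 − 0.4968 = 0.3539.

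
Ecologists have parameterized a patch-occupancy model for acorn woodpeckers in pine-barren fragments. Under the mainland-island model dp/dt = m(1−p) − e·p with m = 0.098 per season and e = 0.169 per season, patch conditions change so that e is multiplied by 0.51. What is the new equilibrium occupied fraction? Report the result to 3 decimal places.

0.532

Before: p* = 0.098/(0.098+0.169) = 0.3670.
After: m = 0.098, e = 0.08619; p* = 0.098/0.1842 = 0.5321.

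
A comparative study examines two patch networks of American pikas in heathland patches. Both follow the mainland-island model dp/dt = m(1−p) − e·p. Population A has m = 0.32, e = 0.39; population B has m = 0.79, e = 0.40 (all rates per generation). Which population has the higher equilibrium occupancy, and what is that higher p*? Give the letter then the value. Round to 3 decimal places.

A: p*_A = m/(m+e) = 0.32/0.7100 = 0.4507.
B: p*_B = 0.79/1.1900 = 0.6639.
B is higher at 0.6639.

B, 0.664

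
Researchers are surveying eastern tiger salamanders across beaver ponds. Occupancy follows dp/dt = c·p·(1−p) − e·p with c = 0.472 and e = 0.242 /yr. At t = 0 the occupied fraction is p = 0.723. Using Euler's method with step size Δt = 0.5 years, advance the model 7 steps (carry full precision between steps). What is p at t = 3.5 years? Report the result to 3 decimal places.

Update rule: p ← p + [c·p·(1−p) − e·p]·Δt with Δt = 0.5.
p: 0.72300 → 0.68278  (Δp = -0.04022)
p: 0.68278 → 0.65128  (Δp = -0.03150)
p: 0.65128 → 0.62607  (Δp = -0.02521)
p: 0.62607 → 0.60557  (Δp = -0.02051)
p: 0.60557 → 0.58866  (Δp = -0.01690)
p: 0.58866 → 0.57458  (Δp = -0.01408)
p: 0.57458 → 0.56274  (Δp = -0.01184)

0.563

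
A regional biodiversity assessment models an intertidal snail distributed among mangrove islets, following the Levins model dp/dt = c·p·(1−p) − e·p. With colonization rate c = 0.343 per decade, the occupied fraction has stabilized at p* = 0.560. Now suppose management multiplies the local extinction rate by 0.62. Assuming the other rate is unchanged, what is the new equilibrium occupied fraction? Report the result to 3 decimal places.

0.727

Balance c(1−p*) = e gives e = 0.343×(1 − 0.56000) = 0.15092.
New p* = 1 − e/c = 1 − 0.09357/0.34300 = 0.72720.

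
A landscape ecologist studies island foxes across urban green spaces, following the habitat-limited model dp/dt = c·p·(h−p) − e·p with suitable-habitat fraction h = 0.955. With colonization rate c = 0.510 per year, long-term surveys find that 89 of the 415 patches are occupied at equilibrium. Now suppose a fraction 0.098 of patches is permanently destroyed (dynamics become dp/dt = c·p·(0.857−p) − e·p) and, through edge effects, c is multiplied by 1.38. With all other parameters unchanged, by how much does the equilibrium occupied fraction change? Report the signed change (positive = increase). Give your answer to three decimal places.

Observed p* = 89/415 = 0.21446.
Balance c(h−p*) = e gives e = 0.510×(0.955 − 0.21446) = 0.37768.
New p* = 0.857 − e/c = 0.857 − 0.37768/0.70380 = 0.32037.
Δp* = 0.32037 − 0.21446 = +0.10591.

0.106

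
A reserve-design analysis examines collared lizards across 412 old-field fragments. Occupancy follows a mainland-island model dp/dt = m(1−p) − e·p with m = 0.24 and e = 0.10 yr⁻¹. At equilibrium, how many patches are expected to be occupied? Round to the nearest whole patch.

p* = m/(m+e) = 0.24/0.3400 = 0.7059.
Expected occupied patches = N × p* = 412 × 0.7059 = 290.82 ≈ 291.

291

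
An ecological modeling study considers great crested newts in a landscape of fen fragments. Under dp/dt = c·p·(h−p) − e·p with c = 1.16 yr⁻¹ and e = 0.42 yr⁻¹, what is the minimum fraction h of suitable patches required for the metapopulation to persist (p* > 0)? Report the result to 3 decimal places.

0.362

p* = h − e/c is positive only when h > e/c.
h_min = e/c = 0.42/1.16 = 0.3621.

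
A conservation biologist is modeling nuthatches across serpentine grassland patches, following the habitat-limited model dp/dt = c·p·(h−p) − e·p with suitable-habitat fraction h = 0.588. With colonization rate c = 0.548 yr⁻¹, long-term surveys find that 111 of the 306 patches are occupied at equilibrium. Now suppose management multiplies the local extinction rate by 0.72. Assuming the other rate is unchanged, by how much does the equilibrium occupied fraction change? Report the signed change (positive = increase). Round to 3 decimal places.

Observed p* = 111/306 = 0.36275.
Balance c(h−p*) = e gives e = 0.548×(0.588 − 0.36275) = 0.12344.
New p* = 0.588 − e/c = 0.588 − 0.08888/0.54800 = 0.42581.
Δp* = 0.42581 − 0.36275 = +0.06306.

0.063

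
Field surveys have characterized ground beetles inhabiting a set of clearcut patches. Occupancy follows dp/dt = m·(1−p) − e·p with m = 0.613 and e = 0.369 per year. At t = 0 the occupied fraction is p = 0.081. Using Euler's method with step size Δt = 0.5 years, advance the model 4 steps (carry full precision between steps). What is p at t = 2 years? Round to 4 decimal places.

0.5878

Update rule: p ← p + [m·(1−p) − e·p]·Δt with Δt = 0.5.
  1  |  dp/dt·Δt = +0.266729  |  p_1 = 0.347729
  2  |  dp/dt·Δt = +0.135765  |  p_2 = 0.483494
  3  |  dp/dt·Δt = +0.069104  |  p_3 = 0.552598
  4  |  dp/dt·Δt = +0.035174  |  p_4 = 0.587773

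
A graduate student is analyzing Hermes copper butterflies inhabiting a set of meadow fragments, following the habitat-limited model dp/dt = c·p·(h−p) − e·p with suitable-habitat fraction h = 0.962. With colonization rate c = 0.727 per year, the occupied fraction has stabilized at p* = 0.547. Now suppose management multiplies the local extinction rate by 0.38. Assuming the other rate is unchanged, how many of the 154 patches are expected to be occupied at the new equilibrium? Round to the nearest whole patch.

Balance c(h−p*) = e gives e = 0.727×(0.962 − 0.54700) = 0.30170.
New p* = 0.962 − e/c = 0.962 − 0.11465/0.72700 = 0.80430.
Expected occupied = 154 × 0.80430 = 123.86 ≈ 124.

124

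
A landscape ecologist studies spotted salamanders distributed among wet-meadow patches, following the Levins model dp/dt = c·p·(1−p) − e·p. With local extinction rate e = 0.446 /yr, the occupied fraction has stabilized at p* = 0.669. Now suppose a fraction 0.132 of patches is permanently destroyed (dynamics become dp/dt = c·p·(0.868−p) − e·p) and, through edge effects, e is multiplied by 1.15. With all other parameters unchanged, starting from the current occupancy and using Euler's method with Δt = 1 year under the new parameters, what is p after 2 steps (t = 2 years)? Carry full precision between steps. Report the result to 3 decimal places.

Balance c(1−p*) = e gives c = e/(1 − 0.66900) = 0.446/0.33100 = 1.34743.
Starting from p₀ = 0.66900; update p ← p + (dp/dt)·Δt with the new parameters.
  1  |  dp/dt·Δt = -0.163745  |  p_1 = 0.505255
  2  |  dp/dt·Δt = -0.012190  |  p_2 = 0.493065

0.493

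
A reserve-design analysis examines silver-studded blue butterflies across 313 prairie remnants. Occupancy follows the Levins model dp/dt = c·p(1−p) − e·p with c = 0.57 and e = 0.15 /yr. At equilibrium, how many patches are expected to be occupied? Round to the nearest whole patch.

231

p* = 1 − e/c = 1 − 0.15/0.57 = 0.7368.
Expected occupied patches = N × p* = 313 × 0.7368 = 230.63 ≈ 231.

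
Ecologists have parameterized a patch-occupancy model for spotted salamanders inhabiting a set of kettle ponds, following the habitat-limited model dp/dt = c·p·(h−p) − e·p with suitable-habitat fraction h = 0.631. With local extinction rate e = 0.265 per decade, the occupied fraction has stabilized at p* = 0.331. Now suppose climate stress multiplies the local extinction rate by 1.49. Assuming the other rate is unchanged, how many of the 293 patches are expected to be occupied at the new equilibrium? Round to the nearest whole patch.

Balance c(h−p*) = e gives c = e/(0.631 − 0.33100) = 0.265/0.30000 = 0.88333.
New p* = 0.631 − e/c = 0.631 − 0.39485/0.88333 = 0.18400.
Expected occupied = 293 × 0.18400 = 53.91 ≈ 54.

54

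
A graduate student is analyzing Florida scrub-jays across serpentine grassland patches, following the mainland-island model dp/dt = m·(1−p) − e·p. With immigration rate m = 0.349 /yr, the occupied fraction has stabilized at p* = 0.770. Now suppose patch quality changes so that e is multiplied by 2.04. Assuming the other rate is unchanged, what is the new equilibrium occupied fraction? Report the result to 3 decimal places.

0.621

Balance m(1−p*) = e·p* gives e = m(1−p*)/p* = 0.349×0.23000/0.77000 = 0.10425.
New p* = m/(m+e) = 0.34900/(0.34900+0.21267) = 0.62136.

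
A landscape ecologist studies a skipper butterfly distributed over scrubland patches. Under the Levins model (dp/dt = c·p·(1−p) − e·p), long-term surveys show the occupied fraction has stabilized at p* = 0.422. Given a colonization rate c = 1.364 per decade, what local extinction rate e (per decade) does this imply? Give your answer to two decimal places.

0.79

At equilibrium c(1−p*) = e.
e = 1.364 × (1 − 0.422) = 1.364 × 0.5780 = 0.7884.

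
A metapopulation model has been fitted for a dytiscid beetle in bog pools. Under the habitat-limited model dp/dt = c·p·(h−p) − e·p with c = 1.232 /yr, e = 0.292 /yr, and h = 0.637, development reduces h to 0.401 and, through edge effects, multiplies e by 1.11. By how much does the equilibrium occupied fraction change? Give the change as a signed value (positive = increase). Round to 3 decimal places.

Before: p* = h − e/c = 0.637 − 0.292/1.232 = 0.637 − 0.2370 = 0.4000.
After: c = 1.232, e = 0.32412, h = 0.401; p* = 0.401 − 0.32412/1.232 = 0.1379.
Δp* = 0.1379 − 0.4000 = -0.2621.

-0.262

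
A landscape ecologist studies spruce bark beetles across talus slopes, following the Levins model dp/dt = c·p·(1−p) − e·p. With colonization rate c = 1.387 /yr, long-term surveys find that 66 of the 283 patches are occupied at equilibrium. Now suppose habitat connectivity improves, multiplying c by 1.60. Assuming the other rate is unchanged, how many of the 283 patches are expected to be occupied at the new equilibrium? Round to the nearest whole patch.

Observed p* = 66/283 = 0.23322.
Balance c(1−p*) = e gives e = 1.387×(1 − 0.23322) = 1.06352.
New p* = 1 − e/c = 1 − 1.06352/2.21920 = 0.52076.
Expected occupied = 283 × 0.52076 = 147.38 ≈ 147.

147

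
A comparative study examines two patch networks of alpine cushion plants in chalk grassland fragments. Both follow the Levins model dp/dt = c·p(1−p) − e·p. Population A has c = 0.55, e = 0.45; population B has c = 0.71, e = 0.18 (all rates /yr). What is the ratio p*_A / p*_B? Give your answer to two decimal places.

0.24

A: p*_A = 1 − 0.45/0.55 = 0.1818.
B: p*_B = 1 − 0.18/0.71 = 0.7465.
p*_A / p*_B = 0.1818/0.7465 = 0.2436.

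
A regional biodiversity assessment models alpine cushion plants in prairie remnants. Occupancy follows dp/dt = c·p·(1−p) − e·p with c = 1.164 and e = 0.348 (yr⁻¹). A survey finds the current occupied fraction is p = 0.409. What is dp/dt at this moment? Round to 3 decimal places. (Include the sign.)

0.139

Colonization term: c·p·(1−p) = 1.164×0.409×0.5910 = 0.28136.
Extinction term: e·p = 0.14233.
dp/dt = 0.28136 − 0.14233 = 0.13903.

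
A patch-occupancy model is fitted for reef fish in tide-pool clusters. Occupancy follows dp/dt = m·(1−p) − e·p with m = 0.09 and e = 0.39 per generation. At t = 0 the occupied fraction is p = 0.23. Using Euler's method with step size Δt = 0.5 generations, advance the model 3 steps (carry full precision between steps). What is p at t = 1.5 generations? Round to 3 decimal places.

Update rule: p ← p + [m·(1−p) − e·p]·Δt with Δt = 0.5.
step 1: Δp = -0.01020, p = 0.21980
step 2: Δp = -0.00775, p = 0.21205
step 3: Δp = -0.00589, p = 0.20616

0.206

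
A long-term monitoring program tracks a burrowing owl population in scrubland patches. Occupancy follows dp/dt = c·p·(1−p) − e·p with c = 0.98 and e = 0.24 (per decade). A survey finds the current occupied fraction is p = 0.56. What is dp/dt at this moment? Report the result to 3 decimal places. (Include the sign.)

Colonization term: c·p·(1−p) = 0.98×0.56×0.4400 = 0.24147.
Extinction term: e·p = 0.13440.
dp/dt = 0.24147 − 0.13440 = 0.10707.

0.107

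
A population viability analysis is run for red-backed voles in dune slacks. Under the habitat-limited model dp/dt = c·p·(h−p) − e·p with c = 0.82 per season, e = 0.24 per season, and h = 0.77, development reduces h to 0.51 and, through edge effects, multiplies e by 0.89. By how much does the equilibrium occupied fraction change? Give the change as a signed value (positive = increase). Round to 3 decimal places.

Before: p* = h − e/c = 0.77 − 0.24/0.82 = 0.77 − 0.2927 = 0.4773.
After: c = 0.82, e = 0.2136, h = 0.51; p* = 0.51 − 0.2136/0.82 = 0.2495.
Δp* = 0.2495 − 0.4773 = -0.2278.

-0.228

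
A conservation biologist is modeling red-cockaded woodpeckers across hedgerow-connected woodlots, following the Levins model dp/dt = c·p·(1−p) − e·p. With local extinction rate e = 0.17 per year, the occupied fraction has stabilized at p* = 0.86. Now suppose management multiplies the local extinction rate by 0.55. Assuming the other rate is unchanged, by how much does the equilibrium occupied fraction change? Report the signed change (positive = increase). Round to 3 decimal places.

0.063

Balance c(1−p*) = e gives c = e/(1 − 0.86000) = 0.17/0.14000 = 1.21429.
New p* = 1 − e/c = 1 − 0.09350/1.21429 = 0.92300.
Δp* = 0.92300 − 0.86000 = +0.06300.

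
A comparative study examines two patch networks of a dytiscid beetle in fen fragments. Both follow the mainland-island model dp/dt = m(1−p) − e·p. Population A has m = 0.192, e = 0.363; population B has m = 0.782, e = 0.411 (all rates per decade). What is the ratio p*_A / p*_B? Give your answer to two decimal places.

0.53

A: p*_A = m/(m+e) = 0.192/0.5550 = 0.3459.
B: p*_B = 0.782/1.1930 = 0.6555.
p*_A / p*_B = 0.3459/0.6555 = 0.5278.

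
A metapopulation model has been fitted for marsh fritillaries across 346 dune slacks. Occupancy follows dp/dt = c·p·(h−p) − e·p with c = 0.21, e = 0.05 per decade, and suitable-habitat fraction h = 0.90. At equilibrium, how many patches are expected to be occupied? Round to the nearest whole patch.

p* = h − e/c = 0.90 − 0.2381 = 0.6619.
Expected occupied patches = N × p* = 346 × 0.6619 = 229.02 ≈ 229.

229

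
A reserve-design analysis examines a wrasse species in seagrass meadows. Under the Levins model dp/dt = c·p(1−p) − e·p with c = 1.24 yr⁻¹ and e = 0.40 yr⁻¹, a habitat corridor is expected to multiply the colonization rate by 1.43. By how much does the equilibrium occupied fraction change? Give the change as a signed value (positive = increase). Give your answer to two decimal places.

0.10

Before: p* = 1 − 0.40/1.24 = 0.6774.
After the change, c = 1.7732, e = 0.4, so p* = 1 − 0.4/1.7732 = 0.7744.
Δp* = 0.7744 − 0.6774 = +0.0970.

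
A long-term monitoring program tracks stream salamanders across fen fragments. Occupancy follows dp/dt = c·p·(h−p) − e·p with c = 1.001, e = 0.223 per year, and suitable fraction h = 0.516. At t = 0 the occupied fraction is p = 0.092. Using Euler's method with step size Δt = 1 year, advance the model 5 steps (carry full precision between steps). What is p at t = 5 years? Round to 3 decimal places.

0.194

Update rule: p ← p + [c·p·(h−p) − e·p]·Δt with Δt = 1.
t = 1: p = 0.09200 + (+0.01853) = 0.11053
t = 2: p = 0.11053 + (+0.02021) = 0.13074
t = 3: p = 0.13074 + (+0.02126) = 0.15201
t = 4: p = 0.15201 + (+0.02149) = 0.17350
t = 5: p = 0.17350 + (+0.02079) = 0.19429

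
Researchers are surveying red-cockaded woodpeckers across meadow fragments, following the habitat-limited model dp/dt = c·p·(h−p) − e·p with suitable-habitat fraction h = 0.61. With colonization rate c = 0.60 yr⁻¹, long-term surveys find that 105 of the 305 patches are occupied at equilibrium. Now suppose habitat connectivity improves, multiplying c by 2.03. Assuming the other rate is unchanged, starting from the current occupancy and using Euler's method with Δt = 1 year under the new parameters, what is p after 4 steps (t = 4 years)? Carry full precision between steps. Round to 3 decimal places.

0.471

Observed p* = 105/305 = 0.34426.
Balance c(h−p*) = e gives e = 0.60×(0.61 − 0.34426) = 0.15944.
Starting from p₀ = 0.34426; update p ← p + (dp/dt)·Δt with the new parameters.
t = 1: p = 0.34426 + (+0.05654) = 0.40080
t = 2: p = 0.40080 + (+0.03822) = 0.43902
t = 3: p = 0.43902 + (+0.02143) = 0.46045
t = 4: p = 0.46045 + (+0.01046) = 0.47091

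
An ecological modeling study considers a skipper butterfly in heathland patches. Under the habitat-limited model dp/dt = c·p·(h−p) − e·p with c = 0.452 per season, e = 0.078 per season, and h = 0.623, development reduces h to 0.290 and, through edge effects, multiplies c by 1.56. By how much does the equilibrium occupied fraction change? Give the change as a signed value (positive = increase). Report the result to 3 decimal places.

Before: p* = h − e/c = 0.623 − 0.078/0.452 = 0.623 − 0.1726 = 0.4504.
After: c = 0.70512, e = 0.078, h = 0.290; p* = 0.290 − 0.078/0.70512 = 0.1794.
Δp* = 0.1794 − 0.4504 = -0.2711.

-0.271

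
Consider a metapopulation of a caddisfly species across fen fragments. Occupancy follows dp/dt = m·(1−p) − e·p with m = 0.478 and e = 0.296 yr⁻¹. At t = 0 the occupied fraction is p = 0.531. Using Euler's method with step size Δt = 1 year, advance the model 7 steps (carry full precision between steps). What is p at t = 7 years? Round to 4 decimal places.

Update rule: p ← p + [m·(1−p) − e·p]·Δt with Δt = 1.
t = 1: p = 0.53100 + (+0.06701) = 0.59801
t = 2: p = 0.59801 + (+0.01514) = 0.61315
t = 3: p = 0.61315 + (+0.00342) = 0.61657
t = 4: p = 0.61657 + (+0.00077) = 0.61735
t = 5: p = 0.61735 + (+0.00017) = 0.61752
t = 6: p = 0.61752 + (+0.00004) = 0.61756
t = 7: p = 0.61756 + (+0.00001) = 0.61757

0.6176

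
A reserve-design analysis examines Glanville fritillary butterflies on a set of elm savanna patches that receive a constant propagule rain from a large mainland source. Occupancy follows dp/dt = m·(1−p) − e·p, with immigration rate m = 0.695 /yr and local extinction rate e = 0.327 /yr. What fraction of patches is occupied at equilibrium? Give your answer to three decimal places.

Setting dp/dt = 0: m − m·p* = e·p*, so m = (m+e)·p*.
p* = m/(m+e) = 0.695/(0.695+0.327) = 0.695/1.0220 = 0.6800.

0.680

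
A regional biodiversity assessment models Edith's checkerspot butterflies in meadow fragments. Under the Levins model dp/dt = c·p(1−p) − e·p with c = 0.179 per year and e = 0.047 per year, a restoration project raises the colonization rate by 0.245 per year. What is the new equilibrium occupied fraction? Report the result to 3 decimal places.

0.889

Before: p* = 1 − 0.047/0.179 = 0.7374.
After the change, c = 0.424, e = 0.047, so p* = 1 − 0.047/0.424 = 0.8892.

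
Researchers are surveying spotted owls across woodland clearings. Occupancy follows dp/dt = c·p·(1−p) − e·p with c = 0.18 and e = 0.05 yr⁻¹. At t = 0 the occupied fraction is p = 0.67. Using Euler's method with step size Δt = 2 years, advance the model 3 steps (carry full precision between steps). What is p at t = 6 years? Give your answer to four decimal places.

Update rule: p ← p + [c·p·(1−p) − e·p]·Δt with Δt = 2.
  1  |  dp/dt·Δt = +0.012596  |  p_1 = 0.682596
  2  |  dp/dt·Δt = +0.009738  |  p_2 = 0.692334
  3  |  dp/dt·Δt = +0.007449  |  p_3 = 0.699783

0.6998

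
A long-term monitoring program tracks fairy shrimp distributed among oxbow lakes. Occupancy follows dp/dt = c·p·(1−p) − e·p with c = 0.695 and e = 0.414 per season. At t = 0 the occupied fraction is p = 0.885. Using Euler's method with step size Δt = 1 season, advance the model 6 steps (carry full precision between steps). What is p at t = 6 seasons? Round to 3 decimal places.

0.427

Update rule: p ← p + [c·p·(1−p) − e·p]·Δt with Δt = 1.
step 1: Δp = -0.29566, p = 0.58934
step 2: Δp = -0.07579, p = 0.51356
step 3: Δp = -0.03899, p = 0.47457
step 4: Δp = -0.02317, p = 0.45140
step 5: Δp = -0.01477, p = 0.43663
step 6: Δp = -0.00980, p = 0.42682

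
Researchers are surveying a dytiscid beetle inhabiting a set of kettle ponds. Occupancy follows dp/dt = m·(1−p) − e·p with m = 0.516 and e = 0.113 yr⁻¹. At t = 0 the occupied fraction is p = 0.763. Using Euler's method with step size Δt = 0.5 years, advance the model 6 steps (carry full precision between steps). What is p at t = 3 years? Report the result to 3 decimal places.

Update rule: p ← p + [m·(1−p) − e·p]·Δt with Δt = 0.5.
  1  |  dp/dt·Δt = +0.018036  |  p_1 = 0.781037
  2  |  dp/dt·Δt = +0.012364  |  p_2 = 0.793401
  3  |  dp/dt·Δt = +0.008476  |  p_3 = 0.801876
  4  |  dp/dt·Δt = +0.005810  |  p_4 = 0.807686
  5  |  dp/dt·Δt = +0.003983  |  p_5 = 0.811669
  6  |  dp/dt·Δt = +0.002730  |  p_6 = 0.814399

0.814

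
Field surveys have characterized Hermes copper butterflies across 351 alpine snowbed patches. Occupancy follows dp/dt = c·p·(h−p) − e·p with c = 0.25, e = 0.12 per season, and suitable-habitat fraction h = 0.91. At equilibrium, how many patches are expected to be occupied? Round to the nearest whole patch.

151

p* = h − e/c = 0.91 − 0.4800 = 0.4300.
Expected occupied patches = N × p* = 351 × 0.4300 = 150.93 ≈ 151.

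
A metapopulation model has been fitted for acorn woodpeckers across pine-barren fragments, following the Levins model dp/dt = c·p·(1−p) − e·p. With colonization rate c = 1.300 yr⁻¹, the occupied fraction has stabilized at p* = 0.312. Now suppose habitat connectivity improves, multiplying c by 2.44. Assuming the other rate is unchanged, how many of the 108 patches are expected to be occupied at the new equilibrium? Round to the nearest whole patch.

Balance c(1−p*) = e gives e = 1.300×(1 − 0.31200) = 0.89440.
New p* = 1 − e/c = 1 − 0.89440/3.17200 = 0.71803.
Expected occupied = 108 × 0.71803 = 77.55 ≈ 78.

78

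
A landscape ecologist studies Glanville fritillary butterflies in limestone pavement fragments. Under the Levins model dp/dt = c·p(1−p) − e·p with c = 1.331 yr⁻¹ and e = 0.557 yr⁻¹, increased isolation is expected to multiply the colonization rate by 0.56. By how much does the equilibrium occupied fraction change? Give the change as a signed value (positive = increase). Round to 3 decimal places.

Before: p* = 1 − 0.557/1.331 = 0.5815.
After the change, c = 0.74536, e = 0.557, so p* = 1 − 0.557/0.74536 = 0.2527.
Δp* = 0.2527 − 0.5815 = -0.3288.

-0.329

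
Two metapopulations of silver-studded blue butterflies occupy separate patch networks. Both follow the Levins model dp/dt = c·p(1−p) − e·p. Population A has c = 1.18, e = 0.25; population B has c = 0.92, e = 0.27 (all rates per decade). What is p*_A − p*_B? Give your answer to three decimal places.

0.082

A: p*_A = 1 − 0.25/1.18 = 0.7881.
B: p*_B = 1 − 0.27/0.92 = 0.7065.
p*_A − p*_B = 0.7881 − 0.7065 = 0.0816.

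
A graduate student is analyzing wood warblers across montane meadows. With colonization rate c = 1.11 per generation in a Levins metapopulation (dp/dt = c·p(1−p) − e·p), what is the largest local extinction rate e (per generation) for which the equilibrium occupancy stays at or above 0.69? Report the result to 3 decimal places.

0.344

1 − e/c ≥ 0.69 ⇒ e ≤ c(1 − 0.69) = 1.11 × 0.3100.
e_max = 0.3441.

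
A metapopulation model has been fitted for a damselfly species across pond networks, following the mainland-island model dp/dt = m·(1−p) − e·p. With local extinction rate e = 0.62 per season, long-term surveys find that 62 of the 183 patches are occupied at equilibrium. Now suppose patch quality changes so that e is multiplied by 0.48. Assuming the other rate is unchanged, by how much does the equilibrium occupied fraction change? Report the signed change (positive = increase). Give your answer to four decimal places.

Observed p* = 62/183 = 0.33880.
Balance m(1−p*) = e·p* gives m = e·p*/(1−p*) = 0.62×0.33880/0.66120 = 0.31769.
New p* = m/(m+e) = 0.31769/(0.31769+0.29760) = 0.51633.
Δp* = 0.51633 − 0.33880 = +0.17753.

0.1775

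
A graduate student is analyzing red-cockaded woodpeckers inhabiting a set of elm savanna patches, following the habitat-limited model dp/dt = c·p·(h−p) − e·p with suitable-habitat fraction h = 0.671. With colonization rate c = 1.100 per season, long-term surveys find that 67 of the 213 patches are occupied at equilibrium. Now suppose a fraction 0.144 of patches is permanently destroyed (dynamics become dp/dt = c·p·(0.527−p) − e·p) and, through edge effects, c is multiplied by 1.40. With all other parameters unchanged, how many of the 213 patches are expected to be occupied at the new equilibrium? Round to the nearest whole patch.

Observed p* = 67/213 = 0.31455.
Balance c(h−p*) = e gives e = 1.100×(0.671 − 0.31455) = 0.39210.
New p* = 0.527 − e/c = 0.527 − 0.39210/1.54000 = 0.27239.
Expected occupied = 213 × 0.27239 = 58.02 ≈ 58.

58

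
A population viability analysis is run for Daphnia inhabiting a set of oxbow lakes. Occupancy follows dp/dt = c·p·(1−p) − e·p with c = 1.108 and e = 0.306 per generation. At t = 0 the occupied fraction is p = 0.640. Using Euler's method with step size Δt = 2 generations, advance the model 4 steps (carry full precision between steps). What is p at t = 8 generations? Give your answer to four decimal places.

0.7155

Update rule: p ← p + [c·p·(1−p) − e·p]·Δt with Δt = 2.
  1  |  dp/dt·Δt = +0.118886  |  p_1 = 0.758886
  2  |  dp/dt·Δt = -0.058960  |  p_2 = 0.699927
  3  |  dp/dt·Δt = +0.037070  |  p_3 = 0.736996
  4  |  dp/dt·Δt = -0.021509  |  p_4 = 0.715488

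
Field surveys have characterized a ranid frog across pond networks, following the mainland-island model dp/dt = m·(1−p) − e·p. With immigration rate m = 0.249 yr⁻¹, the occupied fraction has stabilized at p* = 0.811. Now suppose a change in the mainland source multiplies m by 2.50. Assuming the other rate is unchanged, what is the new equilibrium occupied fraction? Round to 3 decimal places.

0.915

Balance m(1−p*) = e·p* gives e = m(1−p*)/p* = 0.249×0.18900/0.81100 = 0.05803.
New p* = m/(m+e) = 0.62250/(0.62250+0.05803) = 0.91473.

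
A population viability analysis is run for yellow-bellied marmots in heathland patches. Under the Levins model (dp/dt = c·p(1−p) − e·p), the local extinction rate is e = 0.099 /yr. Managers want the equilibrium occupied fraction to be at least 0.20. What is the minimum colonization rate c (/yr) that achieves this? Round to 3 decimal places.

p* = 1 − e/c ≥ 0.20 requires e/c ≤ 0.8000, i.e. c ≥ e/0.8000.
c_min = 0.099/0.8000 = 0.1237.

0.124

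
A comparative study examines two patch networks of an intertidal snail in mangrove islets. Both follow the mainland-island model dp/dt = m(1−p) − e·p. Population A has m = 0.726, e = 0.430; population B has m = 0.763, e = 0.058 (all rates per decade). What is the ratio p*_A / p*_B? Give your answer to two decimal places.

0.68

A: p*_A = m/(m+e) = 0.726/1.1560 = 0.6280.
B: p*_B = 0.763/0.8210 = 0.9294.
p*_A / p*_B = 0.6280/0.9294 = 0.6758.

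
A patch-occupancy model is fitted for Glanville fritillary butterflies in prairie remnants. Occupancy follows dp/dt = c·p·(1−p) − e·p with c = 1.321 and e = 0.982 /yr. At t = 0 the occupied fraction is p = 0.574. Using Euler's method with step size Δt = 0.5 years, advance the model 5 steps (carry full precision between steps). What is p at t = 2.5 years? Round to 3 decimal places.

0.317

Update rule: p ← p + [c·p·(1−p) − e·p]·Δt with Δt = 0.5.
t = 0.5: p = 0.57400 + (-0.12033) = 0.45367
t = 1: p = 0.45367 + (-0.05905) = 0.39463
t = 1.5: p = 0.39463 + (-0.03597) = 0.35866
t = 2: p = 0.35866 + (-0.02417) = 0.33449
t = 2.5: p = 0.33449 + (-0.01720) = 0.31728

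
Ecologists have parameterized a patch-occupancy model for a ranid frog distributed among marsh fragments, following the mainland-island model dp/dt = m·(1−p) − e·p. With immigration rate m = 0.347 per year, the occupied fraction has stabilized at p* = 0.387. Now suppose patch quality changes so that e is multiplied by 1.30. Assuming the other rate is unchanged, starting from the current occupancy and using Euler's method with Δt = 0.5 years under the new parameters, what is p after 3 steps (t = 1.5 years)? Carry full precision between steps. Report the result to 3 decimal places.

Balance m(1−p*) = e·p* gives e = m(1−p*)/p* = 0.347×0.61300/0.38700 = 0.54964.
Starting from p₀ = 0.38700; update p ← p + (dp/dt)·Δt with the new parameters.
p: 0.38700 → 0.35509  (Δp = -0.03191)
p: 0.35509 → 0.34012  (Δp = -0.01497)
p: 0.34012 → 0.33310  (Δp = -0.00703)

0.333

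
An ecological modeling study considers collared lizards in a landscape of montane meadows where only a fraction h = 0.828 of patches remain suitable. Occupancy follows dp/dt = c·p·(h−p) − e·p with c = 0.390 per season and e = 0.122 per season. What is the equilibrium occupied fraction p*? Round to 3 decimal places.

0.515

Setting dp/dt = 0 and dividing by p* gives c·(h−p*) = e.
So p* = h − e/c = 0.828 − 0.122/0.390 = 0.828 − 0.3128 = 0.5152.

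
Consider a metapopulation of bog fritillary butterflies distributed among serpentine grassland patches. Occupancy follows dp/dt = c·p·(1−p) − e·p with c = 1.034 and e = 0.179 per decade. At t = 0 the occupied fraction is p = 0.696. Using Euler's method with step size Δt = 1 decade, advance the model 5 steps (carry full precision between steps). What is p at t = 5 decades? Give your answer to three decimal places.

0.827

Update rule: p ← p + [c·p·(1−p) − e·p]·Δt with Δt = 1.
t = 1: p = 0.69600 + (+0.09419) = 0.79019
t = 2: p = 0.79019 + (+0.02998) = 0.82017
t = 3: p = 0.82017 + (+0.00569) = 0.82587
t = 4: p = 0.82587 + (+0.00087) = 0.82674
t = 5: p = 0.82674 + (+0.00013) = 0.82686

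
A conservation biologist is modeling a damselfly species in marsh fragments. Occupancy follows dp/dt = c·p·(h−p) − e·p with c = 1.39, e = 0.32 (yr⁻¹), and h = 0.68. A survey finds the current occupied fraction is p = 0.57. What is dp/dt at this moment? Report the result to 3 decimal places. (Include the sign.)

-0.095

Colonization term: c·p·(h−p) = 1.39×0.57×0.1100 = 0.08715.
Extinction term: e·p = 0.18240.
dp/dt = 0.08715 − 0.18240 = -0.09525.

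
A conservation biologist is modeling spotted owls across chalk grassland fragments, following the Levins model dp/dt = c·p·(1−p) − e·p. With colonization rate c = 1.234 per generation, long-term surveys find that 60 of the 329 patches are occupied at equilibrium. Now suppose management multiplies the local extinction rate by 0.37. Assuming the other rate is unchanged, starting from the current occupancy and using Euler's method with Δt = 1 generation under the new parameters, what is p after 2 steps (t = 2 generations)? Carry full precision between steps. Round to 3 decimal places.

Observed p* = 60/329 = 0.18237.
Balance c(1−p*) = e gives e = 1.234×(1 − 0.18237) = 1.00895.
Starting from p₀ = 0.18237; update p ← p + (dp/dt)·Δt with the new parameters.
t = 1: p = 0.18237 + (+0.11592) = 0.29829
t = 2: p = 0.29829 + (+0.14694) = 0.44523

0.445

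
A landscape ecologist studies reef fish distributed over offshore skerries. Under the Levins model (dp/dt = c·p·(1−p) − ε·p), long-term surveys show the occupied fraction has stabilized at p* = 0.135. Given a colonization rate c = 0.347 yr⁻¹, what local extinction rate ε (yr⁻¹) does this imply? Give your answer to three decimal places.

At equilibrium c(1−p*) = ε.
ε = 0.347 × (1 − 0.135) = 0.347 × 0.8650 = 0.3002.

0.300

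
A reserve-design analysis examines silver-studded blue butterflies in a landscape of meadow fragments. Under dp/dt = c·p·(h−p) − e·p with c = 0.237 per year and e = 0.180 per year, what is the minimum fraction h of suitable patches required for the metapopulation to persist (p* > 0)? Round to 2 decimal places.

0.76

p* = h − e/c is positive only when h > e/c.
h_min = e/c = 0.180/0.237 = 0.7595.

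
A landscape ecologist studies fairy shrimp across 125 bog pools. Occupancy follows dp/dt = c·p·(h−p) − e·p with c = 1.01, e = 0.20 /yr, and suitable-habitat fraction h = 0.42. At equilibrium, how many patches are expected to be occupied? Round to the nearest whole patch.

p* = h − e/c = 0.42 − 0.1980 = 0.2220.
Expected occupied patches = N × p* = 125 × 0.2220 = 27.75 ≈ 28.

28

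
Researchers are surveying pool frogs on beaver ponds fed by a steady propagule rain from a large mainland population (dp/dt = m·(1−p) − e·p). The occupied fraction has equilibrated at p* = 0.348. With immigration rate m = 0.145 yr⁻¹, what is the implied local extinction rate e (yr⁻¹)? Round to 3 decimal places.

At equilibrium m(1−p*) = e·p*, so e = m(1−p*)/p*.
e = 0.145 × 0.6520 / 0.348 = 0.2717.

0.272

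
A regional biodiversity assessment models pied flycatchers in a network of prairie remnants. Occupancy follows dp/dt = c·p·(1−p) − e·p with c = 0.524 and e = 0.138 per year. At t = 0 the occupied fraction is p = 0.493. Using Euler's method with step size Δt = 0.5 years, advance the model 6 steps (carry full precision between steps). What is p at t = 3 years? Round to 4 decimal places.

0.6432

Update rule: p ← p + [c·p·(1−p) − e·p]·Δt with Δt = 0.5.
p: 0.49300 → 0.52447  (Δp = +0.03147)
p: 0.52447 → 0.55362  (Δp = +0.02915)
p: 0.55362 → 0.58017  (Δp = +0.02655)
p: 0.58017 → 0.60396  (Δp = +0.02378)
p: 0.60396 → 0.62495  (Δp = +0.02100)
p: 0.62495 → 0.64324  (Δp = +0.01829)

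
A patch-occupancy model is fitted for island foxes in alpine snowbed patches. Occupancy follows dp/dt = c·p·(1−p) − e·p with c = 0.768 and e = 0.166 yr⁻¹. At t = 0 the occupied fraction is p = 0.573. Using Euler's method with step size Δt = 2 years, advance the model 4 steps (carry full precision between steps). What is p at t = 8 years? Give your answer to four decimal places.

Update rule: p ← p + [c·p·(1−p) − e·p]·Δt with Δt = 2.
  1  |  dp/dt·Δt = +0.185579  |  p_1 = 0.758579
  2  |  dp/dt·Δt = +0.029450  |  p_2 = 0.788029
  3  |  dp/dt·Δt = -0.005053  |  p_3 = 0.782976
  4  |  dp/dt·Δt = +0.001056  |  p_4 = 0.784032

0.7840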